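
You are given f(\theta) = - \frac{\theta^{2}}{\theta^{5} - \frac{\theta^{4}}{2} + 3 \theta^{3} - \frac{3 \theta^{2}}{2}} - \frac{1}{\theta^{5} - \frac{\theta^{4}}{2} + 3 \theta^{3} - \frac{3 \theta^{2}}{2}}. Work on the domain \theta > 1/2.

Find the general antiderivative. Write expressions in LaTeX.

F(\theta) = \frac{2 \left(78 \theta \log{\left(\theta \right)} - 90 \theta \log{\left(\theta - \frac{1}{2} \right)} + 6 \theta \log{\left(\theta^{2} + 3 \right)} + 2 \sqrt{3} \theta \operatorname{atan}{\left(\frac{\sqrt{3} \theta}{3} \right)} - 39\right)}{117 \theta} + C

The denominator factors as \theta^{2} \left(2 \theta - 1\right) \left(\theta^{2} + 3\right); partial fractions split f into directly integrable pieces: \frac{4 \left(2 \theta + 1\right)}{39 \left(\theta^{2} + 3\right)} - \frac{40}{13 \left(2 \theta - 1\right)} + \frac{4}{3 \theta} + \frac{2}{3 \theta^{2}}.
Check: d/d\theta[\frac{2 \left(78 \theta \log{\left(\theta \right)} - 90 \theta \log{\left(\theta - \frac{1}{2} \right)} + 6 \theta \log{\left(\theta^{2} + 3 \right)} + 2 \sqrt{3} \theta \operatorname{atan}{\left(\frac{\sqrt{3} \theta}{3} \right)} - 39\right)}{117 \theta}] = \frac{- 2 \theta^{2} - 2}{2 \theta^{5} - \theta^{4} + 6 \theta^{3} - 3 \theta^{2}}, which equals f(\theta).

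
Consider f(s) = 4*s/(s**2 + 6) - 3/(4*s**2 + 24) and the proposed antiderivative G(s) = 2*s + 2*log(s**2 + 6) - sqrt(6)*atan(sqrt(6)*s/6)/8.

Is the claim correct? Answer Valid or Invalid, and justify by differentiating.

d/ds[G] = (8*s**2 + 16*s + 45)/(4*s**2 + 24)
d/ds[G] - f(s) = 2 != 0.

Invalid: d/ds[G] - f = 2, which is not 0.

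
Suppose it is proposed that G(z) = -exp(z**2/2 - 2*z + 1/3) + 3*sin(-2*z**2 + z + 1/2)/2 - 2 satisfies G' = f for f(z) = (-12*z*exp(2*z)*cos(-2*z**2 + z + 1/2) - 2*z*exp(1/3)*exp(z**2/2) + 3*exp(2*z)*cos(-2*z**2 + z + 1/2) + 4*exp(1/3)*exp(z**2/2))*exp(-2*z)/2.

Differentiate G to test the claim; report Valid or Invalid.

Valid: G'(z) = f(z).

d/dz[G] = -6*z*cos(-2*z**2 + z + 1/2) - z*exp(1/3)*exp(-2*z)*exp(z**2/2) + 3*cos(-2*z**2 + z + 1/2)/2 + 2*exp(1/3)*exp(-2*z)*exp(z**2/2)
This equals f(z) exactly, so the claim holds.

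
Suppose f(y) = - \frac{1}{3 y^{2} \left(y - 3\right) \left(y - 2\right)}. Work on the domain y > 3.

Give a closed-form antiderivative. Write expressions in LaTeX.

An antiderivative is F(y) = - \frac{5 \log{\left(y \right)}}{108} - \frac{\log{\left(y - 3 \right)}}{27} + \frac{\log{\left(y - 2 \right)}}{12} + \frac{1}{18 y}.

Factor the denominator (3 y^{2} \left(y - 3\right) \left(y - 2\right)) and decompose: f = \frac{1}{12 \left(y - 2\right)} - \frac{1}{27 \left(y - 3\right)} - \frac{5}{108 y} - \frac{1}{18 y^{2}}; each piece integrates to a log, atan, or power term.
Check: d/dy[- \frac{5 \log{\left(y \right)}}{108} - \frac{\log{\left(y - 3 \right)}}{27} + \frac{\log{\left(y - 2 \right)}}{12} + \frac{1}{18 y}] = - \frac{1}{3 y^{4} - 15 y^{3} + 18 y^{2}}, which equals f(y).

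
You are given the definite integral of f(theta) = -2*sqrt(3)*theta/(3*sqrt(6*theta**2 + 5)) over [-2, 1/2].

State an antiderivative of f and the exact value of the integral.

Antiderivative: F(theta) = -sqrt(2*theta**2 + 5/3)/3; value = -sqrt(78)/18 + sqrt(87)/9

The substitution u = 2*theta**2 + 5/3 works: f is exactly (dF/du)*(du/dtheta) for that inner function.
F(theta) = -sqrt(2*theta**2 + 5/3)/3 is an antiderivative of f.
Check: d/dtheta[-sqrt(2*theta**2 + 5/3)/3] = -2*sqrt(3)*theta/(3*sqrt(6*theta**2 + 5)) = f(theta).
F(1/2) = -sqrt(78)/18; F(-2) = -sqrt(87)/9.
Integral = F(1/2) - F(-2) = -sqrt(78)/18 + sqrt(87)/9.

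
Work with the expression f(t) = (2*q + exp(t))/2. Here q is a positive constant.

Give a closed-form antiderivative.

An antiderivative F(t) passes only if d/dt[F] lands on f(t) exactly.
Check: d/dt[q*t + exp(t)/2] = q + exp(t)/2, which equals f(t).

An antiderivative is F(t) = q*t + exp(t)/2.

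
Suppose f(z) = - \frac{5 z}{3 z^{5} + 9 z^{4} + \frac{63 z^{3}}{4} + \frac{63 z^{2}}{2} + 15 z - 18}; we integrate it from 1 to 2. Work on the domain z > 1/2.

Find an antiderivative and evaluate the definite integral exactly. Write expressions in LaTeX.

The denominator factors as 3 \left(z + 2\right) \left(2 z - 1\right) \left(2 z + 3\right) \left(z^{2} + 4\right); partial fractions split f into directly integrable pieces: \frac{27 z + 22}{255 \left(z^{2} + 4\right)} - \frac{4}{5 \left(2 z + 3\right)} - \frac{4}{51 \left(2 z - 1\right)} + \frac{1}{3 \left(z + 2\right)}.
F(z) = - \frac{2 \log{\left(z - \frac{1}{2} \right)}}{51} - \frac{2 \log{\left(z + \frac{3}{2} \right)}}{5} + \frac{\log{\left(z + 2 \right)}}{3} + \frac{9 \log{\left(z^{2} + 4 \right)}}{170} + \frac{11 \operatorname{atan}{\left(\frac{z}{2} \right)}}{255} is an antiderivative of f.
Check: d/dz[- \frac{2 \log{\left(z - \frac{1}{2} \right)}}{51} - \frac{2 \log{\left(z + \frac{3}{2} \right)}}{5} + \frac{\log{\left(z + 2 \right)}}{3} + \frac{9 \log{\left(z^{2} + 4 \right)}}{170} + \frac{11 \operatorname{atan}{\left(\frac{z}{2} \right)}}{255}] = - \frac{20 z}{12 z^{5} + 36 z^{4} + 63 z^{3} + 126 z^{2} + 60 z - 72}, which equals f(z).
F(2) = - \frac{2 \log{\left(\frac{7}{2} \right)}}{5} - \frac{2 \log{\left(\frac{3}{2} \right)}}{51} + \frac{11 \pi}{1020} + \frac{9 \log{\left(8 \right)}}{170} + \frac{\log{\left(4 \right)}}{3}; F(1) = - \frac{2 \log{\left(\frac{5}{2} \right)}}{5} + \frac{11 \operatorname{atan}{\left(\frac{1}{2} \right)}}{255} + \frac{2 \log{\left(2 \right)}}{51} + \frac{9 \log{\left(5 \right)}}{170} + \frac{\log{\left(3 \right)}}{3}.
Integral = F(2) - F(1) = - \frac{2 \log{\left(\frac{7}{2} \right)}}{5} - \frac{\log{\left(3 \right)}}{3} - \frac{9 \log{\left(5 \right)}}{170} - \frac{2 \log{\left(2 \right)}}{51} - \frac{11 \operatorname{atan}{\left(\frac{1}{2} \right)}}{255} - \frac{2 \log{\left(\frac{3}{2} \right)}}{51} + \frac{11 \pi}{1020} + \frac{9 \log{\left(8 \right)}}{170} + \frac{2 \log{\left(\frac{5}{2} \right)}}{5} + \frac{\log{\left(4 \right)}}{3}.

Antiderivative: F(z) = - \frac{2 \log{\left(z - \frac{1}{2} \right)}}{51} - \frac{2 \log{\left(z + \frac{3}{2} \right)}}{5} + \frac{\log{\left(z + 2 \right)}}{3} + \frac{9 \log{\left(z^{2} + 4 \right)}}{170} + \frac{11 \operatorname{atan}{\left(\frac{z}{2} \right)}}{255}; value = - \frac{2 \log{\left(\frac{7}{2} \right)}}{5} - \frac{\log{\left(3 \right)}}{3} - \frac{9 \log{\left(5 \right)}}{170} - \frac{2 \log{\left(2 \right)}}{51} - \frac{11 \operatorname{atan}{\left(\frac{1}{2} \right)}}{255} - \frac{2 \log{\left(\frac{3}{2} \right)}}{51} + \frac{11 \pi}{1020} + \frac{9 \log{\left(8 \right)}}{170} + \frac{2 \log{\left(\frac{5}{2} \right)}}{5} + \frac{\log{\left(4 \right)}}{3}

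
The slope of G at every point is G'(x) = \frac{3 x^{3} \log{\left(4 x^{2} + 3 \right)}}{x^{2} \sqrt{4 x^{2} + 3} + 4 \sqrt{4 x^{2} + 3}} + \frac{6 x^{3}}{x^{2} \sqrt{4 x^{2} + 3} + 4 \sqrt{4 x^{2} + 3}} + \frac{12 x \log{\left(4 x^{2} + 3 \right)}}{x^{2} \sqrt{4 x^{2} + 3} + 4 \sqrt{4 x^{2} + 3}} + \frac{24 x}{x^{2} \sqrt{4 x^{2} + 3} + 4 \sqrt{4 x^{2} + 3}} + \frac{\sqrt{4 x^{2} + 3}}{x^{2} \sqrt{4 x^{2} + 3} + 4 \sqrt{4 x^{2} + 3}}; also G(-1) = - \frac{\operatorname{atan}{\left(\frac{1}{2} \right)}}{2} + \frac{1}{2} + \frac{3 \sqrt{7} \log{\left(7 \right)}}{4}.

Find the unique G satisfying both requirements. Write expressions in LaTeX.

The integrand splits into summands that can be handled one at a time.
A general antiderivative is \frac{3 \sqrt{4 x^{2} + 3} \log{\left(4 x^{2} + 3 \right)}}{4} + \frac{\operatorname{atan}{\left(\frac{x}{2} \right)}}{2} + C.
The condition gives C = - \frac{\operatorname{atan}{\left(\frac{1}{2} \right)}}{2} + \frac{1}{2} + \frac{3 \sqrt{7} \log{\left(7 \right)}}{4} - (- \frac{\operatorname{atan}{\left(\frac{1}{2} \right)}}{2} + \frac{3 \sqrt{7} \log{\left(7 \right)}}{4}) = \frac{1}{2}.
So G(x) = \frac{3 \sqrt{4 x^{2} + 3} \log{\left(4 x^{2} + 3 \right)} + 2 \operatorname{atan}{\left(\frac{x}{2} \right)} + 2}{4}.
Check: d/dx[\frac{3 \sqrt{4 x^{2} + 3} \log{\left(4 x^{2} + 3 \right)} + 2 \operatorname{atan}{\left(\frac{x}{2} \right)} + 2}{4}] = \frac{3 x^{3} \log{\left(4 x^{2} + 3 \right)} + 6 x^{3} + 12 x \log{\left(4 x^{2} + 3 \right)} + 24 x + \sqrt{4 x^{2} + 3}}{x^{2} \sqrt{4 x^{2} + 3} + 4 \sqrt{4 x^{2} + 3}}, which equals G'(x).

G(x) = \frac{3 \sqrt{4 x^{2} + 3} \log{\left(4 x^{2} + 3 \right)} + 2 \operatorname{atan}{\left(\frac{x}{2} \right)} + 2}{4}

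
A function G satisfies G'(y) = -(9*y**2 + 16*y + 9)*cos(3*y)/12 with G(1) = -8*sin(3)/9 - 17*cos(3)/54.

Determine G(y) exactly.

G(y) = -y**2*sin(3*y)/4 - 4*y*sin(3*y)/9 - y*cos(3*y)/6 - 7*sin(3*y)/36 - 4*cos(3*y)/27

Differentiate the proposed G(y) back; it has to land on the given G'(y).
A general antiderivative is -y**2*sin(3*y)/4 - 4*y*sin(3*y)/9 - y*cos(3*y)/6 - 7*sin(3*y)/36 - 4*cos(3*y)/27 + C.
The condition gives C = -8*sin(3)/9 - 17*cos(3)/54 - (-8*sin(3)/9 - 17*cos(3)/54) = 0.
So G(y) = -y**2*sin(3*y)/4 - 4*y*sin(3*y)/9 - y*cos(3*y)/6 - 7*sin(3*y)/36 - 4*cos(3*y)/27.
Check: d/dy[-y**2*sin(3*y)/4 - 4*y*sin(3*y)/9 - y*cos(3*y)/6 - 7*sin(3*y)/36 - 4*cos(3*y)/27] = -3*y**2*cos(3*y)/4 - 4*y*cos(3*y)/3 - 3*cos(3*y)/4, which equals G'(y).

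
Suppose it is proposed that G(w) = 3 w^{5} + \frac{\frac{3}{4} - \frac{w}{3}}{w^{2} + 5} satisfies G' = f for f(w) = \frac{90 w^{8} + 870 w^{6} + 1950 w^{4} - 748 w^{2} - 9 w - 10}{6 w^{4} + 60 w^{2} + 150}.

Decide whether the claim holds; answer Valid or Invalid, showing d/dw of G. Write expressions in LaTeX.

Invalid: d/dw[G] - f = 5 w^{2}, which is not 0.

d/dw[G] = \frac{90 w^{8} + 900 w^{6} + 2250 w^{4} + 2 w^{2} - 9 w - 10}{6 w^{4} + 60 w^{2} + 150}
d/dw[G] - f(w) = 5 w^{2} != 0.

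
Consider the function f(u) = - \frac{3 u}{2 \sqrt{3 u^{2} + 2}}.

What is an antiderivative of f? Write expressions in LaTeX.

An antiderivative is F(u) = - \frac{\sqrt{3 u^{2} + 2}}{2}.

f matches the chain-rule pattern g'(h)*h' with inner function h(u) = 3 u^{2} + 2; substituting w = h(u) collapses the integral.
Check: d/du[- \frac{\sqrt{3 u^{2} + 2}}{2}] = - \frac{3 u}{2 \sqrt{3 u^{2} + 2}} = f(u).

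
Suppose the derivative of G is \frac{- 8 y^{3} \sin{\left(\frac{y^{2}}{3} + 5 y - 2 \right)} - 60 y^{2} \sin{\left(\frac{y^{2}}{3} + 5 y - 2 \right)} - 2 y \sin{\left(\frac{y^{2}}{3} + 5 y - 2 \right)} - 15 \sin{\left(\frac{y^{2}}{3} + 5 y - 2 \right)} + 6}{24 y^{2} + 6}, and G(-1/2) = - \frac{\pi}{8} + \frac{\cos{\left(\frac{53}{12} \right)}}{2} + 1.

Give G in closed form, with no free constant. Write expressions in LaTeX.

G(y) = \frac{\cos{\left(\frac{y^{2}}{3} + 5 y - 2 \right)} + \operatorname{atan}{\left(2 y \right)} + 2}{2}

Whatever form G(y) takes, its d/dy must return the stated G'(y).
A general antiderivative is \frac{\cos{\left(\frac{y^{2}}{3} + 5 y - 2 \right)}}{2} + \frac{\operatorname{atan}{\left(2 y \right)}}{2} + C.
The condition gives C = - \frac{\pi}{8} + \frac{\cos{\left(\frac{53}{12} \right)}}{2} + 1 - (- \frac{\pi}{8} + \frac{\cos{\left(\frac{53}{12} \right)}}{2}) = 1.
So G(y) = \frac{\cos{\left(\frac{y^{2}}{3} + 5 y - 2 \right)} + \operatorname{atan}{\left(2 y \right)} + 2}{2}.
Check: d/dy[\frac{\cos{\left(\frac{y^{2}}{3} + 5 y - 2 \right)} + \operatorname{atan}{\left(2 y \right)} + 2}{2}] = \frac{- 8 y^{3} \sin{\left(\frac{y^{2}}{3} + 5 y - 2 \right)} - 60 y^{2} \sin{\left(\frac{y^{2}}{3} + 5 y - 2 \right)} - 2 y \sin{\left(\frac{y^{2}}{3} + 5 y - 2 \right)} - 15 \sin{\left(\frac{y^{2}}{3} + 5 y - 2 \right)} + 6}{24 y^{2} + 6} = G'(y).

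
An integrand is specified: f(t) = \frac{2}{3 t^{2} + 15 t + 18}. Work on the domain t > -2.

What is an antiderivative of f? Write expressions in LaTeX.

An antiderivative is F(t) = \frac{2 \log{\left(t + 2 \right)}}{3} - \frac{2 \log{\left(t + 3 \right)}}{3}.

The denominator factors as 3 \left(t + 2\right) \left(t + 3\right); partial fractions split f into directly integrable pieces: - \frac{2}{3 \left(t + 3\right)} + \frac{2}{3 \left(t + 2\right)}.
Check: d/dt[\frac{2 \log{\left(t + 2 \right)}}{3} - \frac{2 \log{\left(t + 3 \right)}}{3}] = \frac{2}{3 t^{2} + 15 t + 18} = f(t).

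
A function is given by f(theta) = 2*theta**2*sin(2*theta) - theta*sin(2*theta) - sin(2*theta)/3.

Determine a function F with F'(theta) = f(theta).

An antiderivative is F(theta) = -(12*theta**2*cos(2*theta) - 12*theta*sin(2*theta) - 6*theta*cos(2*theta) + 3*sin(2*theta) - 8*cos(2*theta))/12.

Integrate term by term and add the pieces.
Check: d/dtheta[-(12*theta**2*cos(2*theta) - 12*theta*sin(2*theta) - 6*theta*cos(2*theta) + 3*sin(2*theta) - 8*cos(2*theta))/12] = 2*theta**2*sin(2*theta) - theta*sin(2*theta) - sin(2*theta)/3 = f(theta).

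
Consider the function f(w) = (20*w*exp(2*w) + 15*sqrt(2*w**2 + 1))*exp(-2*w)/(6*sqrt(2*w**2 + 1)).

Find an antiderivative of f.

Since d/dw undoes antidifferentiation here, F'(w) = f(w) is required of F(w).
Check: d/dw[(20*sqrt(2*w**2 + 1)*exp(2*w) - 15)*exp(-2*w)/12] = (20*w*exp(2*w) + 15*sqrt(2*w**2 + 1))*exp(-2*w)/(6*sqrt(2*w**2 + 1)) = f(w).

An antiderivative is F(w) = (20*sqrt(2*w**2 + 1)*exp(2*w) - 15)*exp(-2*w)/12.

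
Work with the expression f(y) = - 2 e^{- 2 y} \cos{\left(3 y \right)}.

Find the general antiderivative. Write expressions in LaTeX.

F(y) = \frac{2 \left(- 3 \sin{\left(3 y \right)} + 2 \cos{\left(3 y \right)}\right) e^{- 2 y}}{13} + C

Whatever form F(y) takes, F'(y) = f(y) is non-negotiable.
Check: d/dy[\frac{2 \left(- 3 \sin{\left(3 y \right)} + 2 \cos{\left(3 y \right)}\right) e^{- 2 y}}{13}] = - 2 e^{- 2 y} \cos{\left(3 y \right)} = f(y).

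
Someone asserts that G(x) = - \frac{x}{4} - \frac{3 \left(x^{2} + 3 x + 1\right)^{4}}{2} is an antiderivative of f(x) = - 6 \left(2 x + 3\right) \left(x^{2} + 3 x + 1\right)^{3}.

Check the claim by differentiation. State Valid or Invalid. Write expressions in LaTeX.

Invalid: d/dx[G] - f = - \frac{1}{4}, which is not 0.

d/dx[G] = - 12 x^{7} - 126 x^{6} - 522 x^{5} - 1080 x^{4} - 1170 x^{3} - 648 x^{2} - 174 x - \frac{73}{4}
d/dx[G] - f(x) = - \frac{1}{4} != 0.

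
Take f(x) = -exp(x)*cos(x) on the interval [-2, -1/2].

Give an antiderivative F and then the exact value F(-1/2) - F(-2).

Antiderivative: F(x) = -exp(x)*sin(x)/2 - exp(x)*cos(x)/2; value = -exp(-1/2)*cos(1/2)/2 - exp(-2)*sin(2)/2 + exp(-2)*cos(2)/2 + exp(-1/2)*sin(1/2)/2

A candidate is checked by its d/dx: the result must match f(x).
F(x) = -exp(x)*sin(x)/2 - exp(x)*cos(x)/2 is an antiderivative of f.
Check: d/dx[-exp(x)*sin(x)/2 - exp(x)*cos(x)/2] = -exp(x)*cos(x) = f(x).
F(-1/2) = -exp(-1/2)*cos(1/2)/2 + exp(-1/2)*sin(1/2)/2; F(-2) = -exp(-2)*cos(2)/2 + exp(-2)*sin(2)/2.
Integral = F(-1/2) - F(-2) = -exp(-1/2)*cos(1/2)/2 - exp(-2)*sin(2)/2 + exp(-2)*cos(2)/2 + exp(-1/2)*sin(1/2)/2.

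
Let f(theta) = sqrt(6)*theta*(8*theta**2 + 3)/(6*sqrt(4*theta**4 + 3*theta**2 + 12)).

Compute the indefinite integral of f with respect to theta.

F(theta) = sqrt(6)*sqrt(4*theta**4 + 3*theta**2 + 12)/6 + C

The substitution u = 2*theta**4/3 + theta**2/2 + 2 works: f is exactly (dF/du)*(du/dtheta) for that inner function.
Check: d/dtheta[sqrt(6)*sqrt(4*theta**4 + 3*theta**2 + 12)/6] = (8*sqrt(6)*theta**3 + 3*sqrt(6)*theta)/(6*sqrt(4*theta**4 + 3*theta**2 + 12)), which equals f(theta).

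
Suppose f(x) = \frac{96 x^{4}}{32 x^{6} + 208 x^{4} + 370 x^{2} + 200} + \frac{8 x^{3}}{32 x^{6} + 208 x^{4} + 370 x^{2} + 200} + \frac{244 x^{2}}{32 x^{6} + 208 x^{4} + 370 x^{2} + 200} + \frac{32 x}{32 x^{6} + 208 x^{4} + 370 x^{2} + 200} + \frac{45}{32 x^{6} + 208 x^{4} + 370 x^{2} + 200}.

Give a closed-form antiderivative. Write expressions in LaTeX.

An antiderivative is F(x) = \frac{- 2 x - \frac{1}{2}}{4 x^{2} + 5} + \frac{5 \operatorname{atan}{\left(\frac{x}{2} \right)}}{4}.

The integrand splits into summands that can be handled one at a time.
Check: d/dx[\frac{- 2 x - \frac{1}{2}}{4 x^{2} + 5} + \frac{5 \operatorname{atan}{\left(\frac{x}{2} \right)}}{4}] = \frac{96 x^{4} + 8 x^{3} + 244 x^{2} + 32 x + 45}{32 x^{6} + 208 x^{4} + 370 x^{2} + 200}, which equals f(x).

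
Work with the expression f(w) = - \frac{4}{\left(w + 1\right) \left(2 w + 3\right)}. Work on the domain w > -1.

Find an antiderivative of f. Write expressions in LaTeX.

The denominator factors as \left(w + 1\right) \left(2 w + 3\right); partial fractions split f into directly integrable pieces: \frac{8}{2 w + 3} - \frac{4}{w + 1}.
Check: d/dw[- 4 \log{\left(w + 1 \right)} + 4 \log{\left(w + \frac{3}{2} \right)}] = - \frac{4}{2 w^{2} + 5 w + 3}, which equals f(w).

An antiderivative is F(w) = - 4 \log{\left(w + 1 \right)} + 4 \log{\left(w + \frac{3}{2} \right)}.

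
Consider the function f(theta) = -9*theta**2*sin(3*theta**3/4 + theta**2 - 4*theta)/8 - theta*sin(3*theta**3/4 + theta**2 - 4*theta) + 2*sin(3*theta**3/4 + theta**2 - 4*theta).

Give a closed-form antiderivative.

An antiderivative is F(theta) = cos(3*theta**3/4 + theta**2 - 4*theta)/2.

The substitution u = 3*theta**3/4 + theta**2 - 4*theta works: f is exactly (dF/du)*(du/dtheta) for that inner function.
Check: d/dtheta[cos(3*theta**3/4 + theta**2 - 4*theta)/2] = -9*theta**2*sin(3*theta**3/4 + theta**2 - 4*theta)/8 - theta*sin(3*theta**3/4 + theta**2 - 4*theta) + 2*sin(3*theta**3/4 + theta**2 - 4*theta) = f(theta).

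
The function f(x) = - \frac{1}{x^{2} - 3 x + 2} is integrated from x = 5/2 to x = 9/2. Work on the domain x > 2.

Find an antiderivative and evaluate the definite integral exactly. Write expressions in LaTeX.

Antiderivative: F(x) = - \log{\left(x - 2 \right)} + \log{\left(x - 1 \right)}; value = - \log{\left(\frac{5}{2} \right)} - \log{\left(2 \right)} - \log{\left(\frac{3}{2} \right)} + \log{\left(\frac{7}{2} \right)}

Factor the denominator (\left(x - 2\right) \left(x - 1\right)) and decompose: f = \frac{1}{x - 1} - \frac{1}{x - 2}; each piece integrates to a log, atan, or power term.
F(x) = - \log{\left(x - 2 \right)} + \log{\left(x - 1 \right)} is an antiderivative of f.
Check: d/dx[- \log{\left(x - 2 \right)} + \log{\left(x - 1 \right)}] = - \frac{1}{x^{2} - 3 x + 2} = f(x).
F(9/2) = - \log{\left(\frac{5}{2} \right)} + \log{\left(\frac{7}{2} \right)}; F(5/2) = \log{\left(\frac{3}{2} \right)} + \log{\left(2 \right)}.
Integral = F(9/2) - F(5/2) = - \log{\left(\frac{5}{2} \right)} - \log{\left(2 \right)} - \log{\left(\frac{3}{2} \right)} + \log{\left(\frac{7}{2} \right)}.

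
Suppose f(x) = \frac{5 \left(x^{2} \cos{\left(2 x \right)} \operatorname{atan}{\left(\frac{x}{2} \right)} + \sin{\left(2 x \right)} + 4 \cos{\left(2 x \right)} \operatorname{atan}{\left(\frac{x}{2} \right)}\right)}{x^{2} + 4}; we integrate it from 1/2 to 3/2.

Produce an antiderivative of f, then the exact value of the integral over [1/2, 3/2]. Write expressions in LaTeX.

f has the shape u'v + uv' for u = \frac{5 \operatorname{atan}{\left(\frac{x}{2} \right)}}{2} and v = \sin{\left(2 x \right)} — it is the derivative of the product u*v.
F(x) = \frac{5 \sin{\left(2 x \right)} \operatorname{atan}{\left(\frac{x}{2} \right)}}{2} is an antiderivative of f.
Check: d/dx[\frac{5 \sin{\left(2 x \right)} \operatorname{atan}{\left(\frac{x}{2} \right)}}{2}] = \frac{5 x^{2} \cos{\left(2 x \right)} \operatorname{atan}{\left(\frac{x}{2} \right)} + 5 \sin{\left(2 x \right)} + 20 \cos{\left(2 x \right)} \operatorname{atan}{\left(\frac{x}{2} \right)}}{x^{2} + 4}, which equals f(x).
F(3/2) = \frac{5 \sin{\left(3 \right)} \operatorname{atan}{\left(\frac{3}{4} \right)}}{2}; F(1/2) = \frac{5 \sin{\left(1 \right)} \operatorname{atan}{\left(\frac{1}{4} \right)}}{2}.
Integral = F(3/2) - F(1/2) = - \frac{5 \sin{\left(1 \right)} \operatorname{atan}{\left(\frac{1}{4} \right)}}{2} + \frac{5 \sin{\left(3 \right)} \operatorname{atan}{\left(\frac{3}{4} \right)}}{2}.

Antiderivative: F(x) = \frac{5 \sin{\left(2 x \right)} \operatorname{atan}{\left(\frac{x}{2} \right)}}{2}; value = - \frac{5 \sin{\left(1 \right)} \operatorname{atan}{\left(\frac{1}{4} \right)}}{2} + \frac{5 \sin{\left(3 \right)} \operatorname{atan}{\left(\frac{3}{4} \right)}}{2}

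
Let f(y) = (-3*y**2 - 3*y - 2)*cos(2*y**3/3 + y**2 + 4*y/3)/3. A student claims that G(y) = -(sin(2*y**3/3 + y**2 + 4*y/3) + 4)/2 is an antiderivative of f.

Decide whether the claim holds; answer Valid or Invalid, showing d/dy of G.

Valid. The derivative of G reproduces f.

d/dy[G] = -y**2*cos(2*y**3/3 + y**2 + 4*y/3) - y*cos(2*y**3/3 + y**2 + 4*y/3) - 2*cos(2*y**3/3 + y**2 + 4*y/3)/3
This equals f(y) exactly, so the claim holds.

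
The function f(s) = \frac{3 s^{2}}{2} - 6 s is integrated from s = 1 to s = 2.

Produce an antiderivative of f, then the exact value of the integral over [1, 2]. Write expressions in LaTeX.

Antiderivative: F(s) = \frac{s^{3}}{2} - 3 s^{2}; value = - \frac{11}{2}

Integrate term by term and add the pieces.
F(s) = \frac{s^{3}}{2} - 3 s^{2} is an antiderivative of f.
Check: d/ds[\frac{s^{3}}{2} - 3 s^{2}] = \frac{3 s^{2}}{2} - 6 s = f(s).
F(2) = -8; F(1) = - \frac{5}{2}.
Integral = F(2) - F(1) = - \frac{11}{2}.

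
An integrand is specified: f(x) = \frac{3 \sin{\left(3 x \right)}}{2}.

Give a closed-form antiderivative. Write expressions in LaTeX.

An antiderivative is F(x) = - \frac{\cos{\left(3 x \right)}}{2}.

Since d/dx undoes antidifferentiation here, F'(x) = f(x) is required of F(x).
Check: d/dx[- \frac{\cos{\left(3 x \right)}}{2}] = \frac{3 \sin{\left(3 x \right)}}{2} = f(x).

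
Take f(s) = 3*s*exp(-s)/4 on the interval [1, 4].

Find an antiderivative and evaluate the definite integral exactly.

Recognize the product-rule pattern: f = u'v + uv' with u = -3*s/4 - 3/4, v = exp(-s), so integration by parts undoes it.
F(s) = 3*(-s - 1)*exp(-s)/4 is an antiderivative of f.
Check: d/ds[3*(-s - 1)*exp(-s)/4] = 3*s*exp(-s)/4 = f(s).
F(4) = -15*exp(-4)/4; F(1) = -3*exp(-1)/2.
Integral = F(4) - F(1) = -15*exp(-4)/4 + 3*exp(-1)/2.

Antiderivative: F(s) = 3*(-s - 1)*exp(-s)/4; value = -15*exp(-4)/4 + 3*exp(-1)/2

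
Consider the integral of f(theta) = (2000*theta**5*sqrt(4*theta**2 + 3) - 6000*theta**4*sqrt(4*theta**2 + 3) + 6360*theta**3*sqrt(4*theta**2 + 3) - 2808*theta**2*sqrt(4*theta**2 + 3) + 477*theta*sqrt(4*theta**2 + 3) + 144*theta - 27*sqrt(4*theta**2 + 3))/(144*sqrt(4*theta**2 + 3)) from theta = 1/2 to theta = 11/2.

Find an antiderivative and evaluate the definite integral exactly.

Antiderivative: F(theta) = 125*theta**6/54 - 25*theta**5/3 + 265*theta**4/24 - 13*theta**3/2 + 53*theta**2/32 - 3*theta/16 + sqrt(4*theta**2 + 3)/4; value = sqrt(31)/2 + 187237/6

Since d/dtheta undoes antidifferentiation here, F'(theta) = f(theta) is required of F(theta).
F(theta) = 125*theta**6/54 - 25*theta**5/3 + 265*theta**4/24 - 13*theta**3/2 + 53*theta**2/32 - 3*theta/16 + sqrt(4*theta**2 + 3)/4 is an antiderivative of f.
Check: d/dtheta[125*theta**6/54 - 25*theta**5/3 + 265*theta**4/24 - 13*theta**3/2 + 53*theta**2/32 - 3*theta/16 + sqrt(4*theta**2 + 3)/4] = (2000*theta**5*sqrt(4*theta**2 + 3) - 6000*theta**4*sqrt(4*theta**2 + 3) + 6360*theta**3*sqrt(4*theta**2 + 3) - 2808*theta**2*sqrt(4*theta**2 + 3) + 477*theta*sqrt(4*theta**2 + 3) + 144*theta - 27*sqrt(4*theta**2 + 3))/(144*sqrt(4*theta**2 + 3)) = f(theta).
F(11/2) = sqrt(31)/2 + 107850149/3456; F(1/2) = 1637/3456.
Integral = F(11/2) - F(1/2) = sqrt(31)/2 + 187237/6.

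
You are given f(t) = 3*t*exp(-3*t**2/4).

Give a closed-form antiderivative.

An antiderivative is F(t) = -2*exp(-3*t**2/4).

f matches the chain-rule pattern g'(h)*h' with inner function h(t) = -3*t**2/4; substituting u = h(t) collapses the integral.
Check: d/dt[-2*exp(-3*t**2/4)] = 3*t*exp(-3*t**2/4) = f(t).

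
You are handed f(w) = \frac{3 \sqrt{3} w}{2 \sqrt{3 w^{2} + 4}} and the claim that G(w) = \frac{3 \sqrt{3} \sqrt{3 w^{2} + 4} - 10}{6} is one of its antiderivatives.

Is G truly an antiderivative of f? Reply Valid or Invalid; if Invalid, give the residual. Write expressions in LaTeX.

d/dw[G] = \frac{3 \sqrt{3} w}{2 \sqrt{3 w^{2} + 4}}
This equals f(w) exactly, so the claim holds.

Valid - the claim checks out under differentiation.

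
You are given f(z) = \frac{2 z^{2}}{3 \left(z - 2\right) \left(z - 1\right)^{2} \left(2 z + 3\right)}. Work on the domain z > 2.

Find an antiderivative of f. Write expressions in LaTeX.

Factor the denominator (3 \left(z - 2\right) \left(z - 1\right)^{2} \left(2 z + 3\right)) and decompose: f = - \frac{12}{175 \left(2 z + 3\right)} - \frac{26}{75 \left(z - 1\right)} - \frac{2}{15 \left(z - 1\right)^{2}} + \frac{8}{21 \left(z - 2\right)}; each piece integrates to a log, atan, or power term.
Check: d/dz[\frac{8 \log{\left(z - 2 \right)}}{21} - \frac{26 \log{\left(z - 1 \right)}}{75} - \frac{6 \log{\left(z + \frac{3}{2} \right)}}{175} + \frac{2}{15 z - 15}] = \frac{2 z^{2}}{6 z^{4} - 15 z^{3} - 6 z^{2} + 33 z - 18}, which equals f(z).

An antiderivative is F(z) = \frac{8 \log{\left(z - 2 \right)}}{21} - \frac{26 \log{\left(z - 1 \right)}}{75} - \frac{6 \log{\left(z + \frac{3}{2} \right)}}{175} + \frac{2}{15 z - 15}.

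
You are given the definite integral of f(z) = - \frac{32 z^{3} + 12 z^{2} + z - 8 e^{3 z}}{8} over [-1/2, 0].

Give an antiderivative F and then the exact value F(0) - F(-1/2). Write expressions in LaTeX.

Antiderivative: F(z) = - \left(- z^{2} - \frac{z}{4}\right)^{2} + \frac{e^{3 z}}{3}; value = \frac{67}{192} - \frac{1}{3 e^{\frac{3}{2}}}

A first test for any F(z): its z-derivative must equal f(z) identically.
F(z) = - \left(- z^{2} - \frac{z}{4}\right)^{2} + \frac{e^{3 z}}{3} is an antiderivative of f.
Check: d/dz[- \left(- z^{2} - \frac{z}{4}\right)^{2} + \frac{e^{3 z}}{3}] = - 4 z^{3} - \frac{3 z^{2}}{2} - \frac{z}{8} + e^{3 z}, which equals f(z).
F(0) = \frac{1}{3}; F(-1/2) = - \frac{1}{64} + \frac{1}{3 e^{\frac{3}{2}}}.
Integral = F(0) - F(-1/2) = \frac{67}{192} - \frac{1}{3 e^{\frac{3}{2}}}.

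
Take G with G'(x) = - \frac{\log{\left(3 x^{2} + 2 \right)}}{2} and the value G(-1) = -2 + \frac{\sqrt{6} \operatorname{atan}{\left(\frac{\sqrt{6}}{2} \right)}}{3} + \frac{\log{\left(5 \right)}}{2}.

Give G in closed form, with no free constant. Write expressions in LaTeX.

G(x) = - \frac{x \log{\left(3 x^{2} + 2 \right)}}{2} + x - \frac{\sqrt{6} \operatorname{atan}{\left(\frac{\sqrt{6} x}{2} \right)}}{3} - 1

A first test for any G(x): its x-derivative must equal the given G'(x).
A general antiderivative is - \frac{x \log{\left(3 x^{2} + 2 \right)}}{2} + x - \frac{\sqrt{6} \operatorname{atan}{\left(\frac{\sqrt{6} x}{2} \right)}}{3} + C.
The condition gives C = -2 + \frac{\sqrt{6} \operatorname{atan}{\left(\frac{\sqrt{6}}{2} \right)}}{3} + \frac{\log{\left(5 \right)}}{2} - (-1 + \frac{\sqrt{6} \operatorname{atan}{\left(\frac{\sqrt{6}}{2} \right)}}{3} + \frac{\log{\left(5 \right)}}{2}) = -1.
So G(x) = - \frac{x \log{\left(3 x^{2} + 2 \right)}}{2} + x - \frac{\sqrt{6} \operatorname{atan}{\left(\frac{\sqrt{6} x}{2} \right)}}{3} - 1.
Check: d/dx[- \frac{x \log{\left(3 x^{2} + 2 \right)}}{2} + x - \frac{\sqrt{6} \operatorname{atan}{\left(\frac{\sqrt{6} x}{2} \right)}}{3} - 1] = - \frac{\log{\left(3 x^{2} + 2 \right)}}{2} = G'(x).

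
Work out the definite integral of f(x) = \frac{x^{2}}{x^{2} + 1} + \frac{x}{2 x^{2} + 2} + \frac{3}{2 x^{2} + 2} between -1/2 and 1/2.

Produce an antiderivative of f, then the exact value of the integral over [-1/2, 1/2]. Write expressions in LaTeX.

The integrand splits into summands that can be handled one at a time.
F(x) = x + \frac{\log{\left(x^{2} + 1 \right)}}{4} + \frac{\operatorname{atan}{\left(x \right)}}{2} is an antiderivative of f.
Check: d/dx[x + \frac{\log{\left(x^{2} + 1 \right)}}{4} + \frac{\operatorname{atan}{\left(x \right)}}{2}] = \frac{2 x^{2} + x + 3}{2 x^{2} + 2}, which equals f(x).
F(1/2) = \frac{\log{\left(\frac{5}{4} \right)}}{4} + \frac{\operatorname{atan}{\left(\frac{1}{2} \right)}}{2} + \frac{1}{2}; F(-1/2) = - \frac{1}{2} - \frac{\operatorname{atan}{\left(\frac{1}{2} \right)}}{2} + \frac{\log{\left(\frac{5}{4} \right)}}{4}.
Integral = F(1/2) - F(-1/2) = \operatorname{atan}{\left(\frac{1}{2} \right)} + 1.

Antiderivative: F(x) = x + \frac{\log{\left(x^{2} + 1 \right)}}{4} + \frac{\operatorname{atan}{\left(x \right)}}{2}; value = \operatorname{atan}{\left(\frac{1}{2} \right)} + 1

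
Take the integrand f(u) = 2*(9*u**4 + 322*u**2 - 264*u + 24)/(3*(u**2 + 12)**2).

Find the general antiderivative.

F(u) = 3*u**3/(u**2/2 + 6) - 11*u**2/(3*u**2/2 + 18) + 2*u/(3*u**2/2 + 18) + C

Whatever form F(u) takes, F'(u) = f(u) is non-negotiable.
Check: d/du[3*u**3/(u**2/2 + 6) - 11*u**2/(3*u**2/2 + 18) + 2*u/(3*u**2/2 + 18)] = (18*u**4 + 644*u**2 - 528*u + 48)/(3*u**4 + 72*u**2 + 432), which equals f(u).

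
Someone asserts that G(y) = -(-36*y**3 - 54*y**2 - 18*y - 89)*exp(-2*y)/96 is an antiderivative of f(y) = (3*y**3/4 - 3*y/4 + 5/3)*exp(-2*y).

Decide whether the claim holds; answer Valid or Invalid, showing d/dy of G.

Invalid: d/dy[G] - f = (-9*y**3 + 9*y - 20)*exp(-2*y)/6, which is not 0.

d/dy[G] = (-9*y**3 + 9*y - 20)*exp(-2*y)/12
d/dy[G] - f(y) = (-9*y**3 + 9*y - 20)*exp(-2*y)/6 != 0.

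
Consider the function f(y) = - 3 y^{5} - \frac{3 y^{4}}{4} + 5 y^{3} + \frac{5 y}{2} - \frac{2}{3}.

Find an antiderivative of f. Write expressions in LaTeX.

An antiderivative is F(y) = - \frac{y^{6}}{2} - \frac{3 y^{5}}{20} + \frac{5 y^{4}}{4} + \frac{5 y^{2}}{4} - \frac{2 y}{3}.

Integrate term by term and add the pieces.
Check: d/dy[- \frac{y^{6}}{2} - \frac{3 y^{5}}{20} + \frac{5 y^{4}}{4} + \frac{5 y^{2}}{4} - \frac{2 y}{3}] = - 3 y^{5} - \frac{3 y^{4}}{4} + 5 y^{3} + \frac{5 y}{2} - \frac{2}{3} = f(y).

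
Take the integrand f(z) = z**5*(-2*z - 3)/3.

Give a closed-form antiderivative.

An antiderivative is F(z) = z**6*(-4*z - 7)/42.

An antiderivative F(z) passes only if d/dz[F] lands on f(z) exactly.
Check: d/dz[z**6*(-4*z - 7)/42] = -2*z**6/3 - z**5, which equals f(z).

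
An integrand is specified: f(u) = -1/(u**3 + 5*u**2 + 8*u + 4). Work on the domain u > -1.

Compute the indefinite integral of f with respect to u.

F(u) = (-(u + 2)*log(u + 1) + (u + 2)*log(u + 2) - 1)/(u + 2) + C

Factor the denominator ((u + 1)*(u + 2)**2) and decompose: f = 1/(u + 2) + (u + 2)**(-2) - 1/(u + 1); each piece integrates to a log, atan, or power term.
Check: d/du[(-(u + 2)*log(u + 1) + (u + 2)*log(u + 2) - 1)/(u + 2)] = -1/(u**3 + 5*u**2 + 8*u + 4) = f(u).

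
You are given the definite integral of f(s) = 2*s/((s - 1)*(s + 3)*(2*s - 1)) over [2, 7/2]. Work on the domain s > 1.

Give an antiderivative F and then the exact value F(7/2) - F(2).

Antiderivative: F(s) = (7*log(s - 1) - 4*log(s - 1/2) - 3*log(s + 3))/14; value = -3*log(13/2)/14 - 2*log(3)/7 + 2*log(3/2)/7 + 3*log(5)/14 + log(5/2)/2

The denominator factors as (s - 1)*(s + 3)*(2*s - 1); partial fractions split f into directly integrable pieces: -4/(7*(2*s - 1)) - 3/(14*(s + 3)) + 1/(2*(s - 1)).
F(s) = (7*log(s - 1) - 4*log(s - 1/2) - 3*log(s + 3))/14 is an antiderivative of f.
Check: d/ds[(7*log(s - 1) - 4*log(s - 1/2) - 3*log(s + 3))/14] = 2*s/(2*s**3 + 3*s**2 - 8*s + 3), which equals f(s).
F(7/2) = -3*log(13/2)/14 - 2*log(3)/7 + log(5/2)/2; F(2) = -3*log(5)/14 - 2*log(3/2)/7.
Integral = F(7/2) - F(2) = -3*log(13/2)/14 - 2*log(3)/7 + 2*log(3/2)/7 + 3*log(5)/14 + log(5/2)/2.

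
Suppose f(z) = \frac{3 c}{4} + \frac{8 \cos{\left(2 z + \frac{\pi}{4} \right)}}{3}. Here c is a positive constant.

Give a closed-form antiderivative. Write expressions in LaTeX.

An antiderivative is F(z) = \frac{3 c z}{4} + \frac{4 \sin{\left(2 z + \frac{\pi}{4} \right)}}{3}.

Differentiate the proposed F(z) back; it has to land on f(z) exactly.
Check: d/dz[\frac{3 c z}{4} + \frac{4 \sin{\left(2 z + \frac{\pi}{4} \right)}}{3}] = \frac{3 c}{4} + \frac{8 \cos{\left(2 z + \frac{\pi}{4} \right)}}{3} = f(z).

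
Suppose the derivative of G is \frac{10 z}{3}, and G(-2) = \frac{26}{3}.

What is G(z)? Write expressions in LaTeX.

For G(z) to be correct, d/dz[G] must agree with the stated G'(z) identically.
A general antiderivative is \frac{5 z^{2}}{3} + C.
The condition gives C = \frac{26}{3} - (\frac{20}{3}) = 2.
So G(z) = \frac{5 z^{2}}{3} + 2.
Check: d/dz[\frac{5 z^{2}}{3} + 2] = \frac{10 z}{3} = G'(z).

G(z) = \frac{5 z^{2}}{3} + 2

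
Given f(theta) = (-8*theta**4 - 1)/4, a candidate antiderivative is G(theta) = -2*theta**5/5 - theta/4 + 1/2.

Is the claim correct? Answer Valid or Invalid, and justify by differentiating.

Valid - differentiating G returns exactly f.

d/dtheta[G] = -2*theta**4 - 1/4
This equals f(theta) exactly, so the claim holds.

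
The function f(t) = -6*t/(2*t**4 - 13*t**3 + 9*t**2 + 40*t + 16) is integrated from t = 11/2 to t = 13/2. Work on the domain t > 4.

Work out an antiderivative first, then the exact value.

Antiderivative: F(t) = (62*t*log(t - 4) + 100*t*log(t + 1/2) - 162*t*log(t + 1) - 248*log(t - 4) - 400*log(t + 1/2) + 648*log(t + 1) + 360)/(675*t - 2700); value = -6*log(15/2)/25 - 4*log(6)/27 - 32/225 - 62*log(3/2)/675 + 62*log(5/2)/675 + 4*log(7)/27 + 6*log(13/2)/25

The denominator factors as (t - 4)**2*(t + 1)*(2*t + 1); partial fractions split f into directly integrable pieces: 8/(27*(2*t + 1)) - 6/(25*(t + 1)) + 62/(675*(t - 4)) - 8/(15*(t - 4)**2).
F(t) = (62*t*log(t - 4) + 100*t*log(t + 1/2) - 162*t*log(t + 1) - 248*log(t - 4) - 400*log(t + 1/2) + 648*log(t + 1) + 360)/(675*t - 2700) is an antiderivative of f.
Check: d/dt[(62*t*log(t - 4) + 100*t*log(t + 1/2) - 162*t*log(t + 1) - 248*log(t - 4) - 400*log(t + 1/2) + 648*log(t + 1) + 360)/(675*t - 2700)] = -6*t/(2*t**4 - 13*t**3 + 9*t**2 + 40*t + 16) = f(t).
F(13/2) = -6*log(15/2)/25 + 62*log(5/2)/675 + 16/75 + 4*log(7)/27; F(11/2) = -6*log(13/2)/25 + 62*log(3/2)/675 + 4*log(6)/27 + 16/45.
Integral = F(13/2) - F(11/2) = -6*log(15/2)/25 - 4*log(6)/27 - 32/225 - 62*log(3/2)/675 + 62*log(5/2)/675 + 4*log(7)/27 + 6*log(13/2)/25.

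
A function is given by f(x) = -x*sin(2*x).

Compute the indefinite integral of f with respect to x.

F(x) = x*cos(2*x)/2 - sin(2*x)/4 + C

Recover f(x) by differentiating a candidate F(x); any mismatch rules it out.
Check: d/dx[x*cos(2*x)/2 - sin(2*x)/4] = -x*sin(2*x) = f(x).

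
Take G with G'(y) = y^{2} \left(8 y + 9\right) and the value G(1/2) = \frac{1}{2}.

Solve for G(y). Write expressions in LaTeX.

G(y) = 2 y^{4} + 3 y^{3}

The proposed G(y) is checked by its d/dy: the result must match the given G'(y).
A general antiderivative is 2 y^{4} + 3 y^{3} + C.
The condition gives C = \frac{1}{2} - (\frac{1}{2}) = 0.
So G(y) = 2 y^{4} + 3 y^{3}.
Check: d/dy[2 y^{4} + 3 y^{3}] = 8 y^{3} + 9 y^{2}, which equals G'(y).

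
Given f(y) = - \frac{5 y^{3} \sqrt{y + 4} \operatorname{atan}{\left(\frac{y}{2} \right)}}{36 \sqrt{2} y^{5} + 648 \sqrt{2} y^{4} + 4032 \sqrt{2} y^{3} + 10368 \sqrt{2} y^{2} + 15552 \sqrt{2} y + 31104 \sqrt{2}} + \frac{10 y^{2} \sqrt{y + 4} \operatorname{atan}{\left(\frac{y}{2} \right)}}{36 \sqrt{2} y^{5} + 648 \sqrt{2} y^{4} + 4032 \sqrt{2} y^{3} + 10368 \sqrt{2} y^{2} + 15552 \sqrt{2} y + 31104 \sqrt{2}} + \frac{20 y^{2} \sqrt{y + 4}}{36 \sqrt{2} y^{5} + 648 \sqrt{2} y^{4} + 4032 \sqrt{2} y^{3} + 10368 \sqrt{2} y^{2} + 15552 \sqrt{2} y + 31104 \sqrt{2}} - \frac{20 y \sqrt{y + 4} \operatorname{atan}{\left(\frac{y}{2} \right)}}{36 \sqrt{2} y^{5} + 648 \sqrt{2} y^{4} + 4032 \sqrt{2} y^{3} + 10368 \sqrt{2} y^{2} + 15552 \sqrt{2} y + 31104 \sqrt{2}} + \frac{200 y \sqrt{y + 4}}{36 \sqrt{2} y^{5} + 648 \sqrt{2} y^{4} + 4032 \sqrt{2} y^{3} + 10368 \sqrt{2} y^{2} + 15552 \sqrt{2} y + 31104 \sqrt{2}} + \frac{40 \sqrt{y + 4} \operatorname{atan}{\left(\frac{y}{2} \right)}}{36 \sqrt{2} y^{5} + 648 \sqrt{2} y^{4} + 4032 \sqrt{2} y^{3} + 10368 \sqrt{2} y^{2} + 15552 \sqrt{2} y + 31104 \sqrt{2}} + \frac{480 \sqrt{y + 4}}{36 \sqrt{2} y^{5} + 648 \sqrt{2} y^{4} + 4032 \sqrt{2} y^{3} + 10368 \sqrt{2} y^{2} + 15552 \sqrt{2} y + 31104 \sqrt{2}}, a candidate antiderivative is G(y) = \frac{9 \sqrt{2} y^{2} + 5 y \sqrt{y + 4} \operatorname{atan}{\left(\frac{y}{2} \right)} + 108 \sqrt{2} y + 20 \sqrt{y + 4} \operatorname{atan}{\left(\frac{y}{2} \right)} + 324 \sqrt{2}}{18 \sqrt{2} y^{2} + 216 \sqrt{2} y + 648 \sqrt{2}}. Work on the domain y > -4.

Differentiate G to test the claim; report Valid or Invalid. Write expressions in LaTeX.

Valid - differentiating G returns exactly f.

d/dy[G] = \frac{- 5 \sqrt{2} y^{4} \operatorname{atan}{\left(\frac{y}{2} \right)} - 10 \sqrt{2} y^{3} \operatorname{atan}{\left(\frac{y}{2} \right)} + 20 \sqrt{2} y^{3} + 20 \sqrt{2} y^{2} \operatorname{atan}{\left(\frac{y}{2} \right)} + 280 \sqrt{2} y^{2} - 40 \sqrt{2} y \operatorname{atan}{\left(\frac{y}{2} \right)} + 1280 \sqrt{2} y + 160 \sqrt{2} \operatorname{atan}{\left(\frac{y}{2} \right)} + 1920 \sqrt{2}}{72 y^{5} \sqrt{y + 4} + 1296 y^{4} \sqrt{y + 4} + 8064 y^{3} \sqrt{y + 4} + 20736 y^{2} \sqrt{y + 4} + 31104 y \sqrt{y + 4} + 62208 \sqrt{y + 4}}
This equals f(y) exactly, so the claim holds.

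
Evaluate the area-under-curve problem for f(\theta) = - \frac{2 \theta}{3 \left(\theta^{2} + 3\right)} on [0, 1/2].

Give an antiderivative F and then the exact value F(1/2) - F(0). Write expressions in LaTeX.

Antiderivative: F(\theta) = - \frac{\log{\left(\theta^{2} + 3 \right)}}{3}; value = - \frac{\log{\left(\frac{13}{4} \right)}}{3} + \frac{\log{\left(3 \right)}}{3}

The substitution u = \theta^{2} + 3 works: f is exactly (dF/du)*(du/d\theta) for that inner function.
F(\theta) = - \frac{\log{\left(\theta^{2} + 3 \right)}}{3} is an antiderivative of f.
Check: d/d\theta[- \frac{\log{\left(\theta^{2} + 3 \right)}}{3}] = - \frac{2 \theta}{3 \theta^{2} + 9}, which equals f(\theta).
F(1/2) = - \frac{\log{\left(\frac{13}{4} \right)}}{3}; F(0) = - \frac{\log{\left(3 \right)}}{3}.
Integral = F(1/2) - F(0) = - \frac{\log{\left(\frac{13}{4} \right)}}{3} + \frac{\log{\left(3 \right)}}{3}.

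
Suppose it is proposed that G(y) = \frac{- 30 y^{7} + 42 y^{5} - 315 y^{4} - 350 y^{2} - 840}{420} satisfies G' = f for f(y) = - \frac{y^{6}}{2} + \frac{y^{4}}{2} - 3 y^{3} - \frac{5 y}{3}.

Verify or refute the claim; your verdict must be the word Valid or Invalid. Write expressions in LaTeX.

d/dy[G] = - \frac{y^{6}}{2} + \frac{y^{4}}{2} - 3 y^{3} - \frac{5 y}{3}
This equals f(y) exactly, so the claim holds.

Valid. The derivative of G reproduces f.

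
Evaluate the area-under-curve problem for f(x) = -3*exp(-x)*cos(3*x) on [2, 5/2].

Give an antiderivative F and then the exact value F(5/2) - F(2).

An antiderivative F(x) passes only if d/dx[F] lands on f(x) exactly.
F(x) = (-9*sin(3*x) + 3*cos(3*x))*exp(-x)/10 is an antiderivative of f.
Check: d/dx[(-9*sin(3*x) + 3*cos(3*x))*exp(-x)/10] = -3*exp(-x)*cos(3*x) = f(x).
F(5/2) = -9*exp(-5/2)*sin(15/2)/10 + 3*exp(-5/2)*cos(15/2)/10; F(2) = -9*exp(-2)*sin(6)/10 + 3*exp(-2)*cos(6)/10.
Integral = F(5/2) - F(2) = -9*exp(-5/2)*sin(15/2)/10 - 3*exp(-2)*cos(6)/10 + 9*exp(-2)*sin(6)/10 + 3*exp(-5/2)*cos(15/2)/10.

Antiderivative: F(x) = (-9*sin(3*x) + 3*cos(3*x))*exp(-x)/10; value = -9*exp(-5/2)*sin(15/2)/10 - 3*exp(-2)*cos(6)/10 + 9*exp(-2)*sin(6)/10 + 3*exp(-5/2)*cos(15/2)/10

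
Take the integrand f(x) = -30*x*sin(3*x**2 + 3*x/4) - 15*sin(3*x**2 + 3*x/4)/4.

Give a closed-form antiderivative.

An antiderivative is F(x) = 5*cos(3*x**2 + 3*x/4).

f matches the chain-rule pattern g'(h)*h' with inner function h(x) = 3*x**2 + 3*x/4; substituting u = h(x) collapses the integral.
Check: d/dx[5*cos(3*x**2 + 3*x/4)] = -30*x*sin(3*x**2 + 3*x/4) - 15*sin(3*x**2 + 3*x/4)/4 = f(x).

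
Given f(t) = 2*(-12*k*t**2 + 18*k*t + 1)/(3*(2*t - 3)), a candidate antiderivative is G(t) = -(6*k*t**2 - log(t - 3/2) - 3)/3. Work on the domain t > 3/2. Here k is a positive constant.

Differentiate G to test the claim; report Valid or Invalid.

d/dt[G] = (-24*k*t**2 + 36*k*t + 2)/(6*t - 9)
This equals f(t) exactly, so the claim holds.

Valid - differentiating G returns exactly f.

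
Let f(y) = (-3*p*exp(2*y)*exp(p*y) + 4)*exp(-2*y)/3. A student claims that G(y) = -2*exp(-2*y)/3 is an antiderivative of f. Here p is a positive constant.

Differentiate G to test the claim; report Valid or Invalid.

Invalid: d/dy[G] - f = p*exp(p*y), which is not 0.

d/dy[G] = 4*exp(-2*y)/3
d/dy[G] - f(y) = p*exp(p*y) != 0.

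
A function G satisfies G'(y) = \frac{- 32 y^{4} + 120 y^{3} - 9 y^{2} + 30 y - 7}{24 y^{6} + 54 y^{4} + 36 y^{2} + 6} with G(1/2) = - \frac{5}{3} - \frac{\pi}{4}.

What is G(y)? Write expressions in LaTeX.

Any candidate G(y) must reproduce the stated G'(y) exactly.
A general antiderivative is \frac{\frac{5 y}{3} - 5}{2 y^{2} + 2} - \operatorname{atan}{\left(2 y \right)} + C.
The condition gives C = - \frac{5}{3} - \frac{\pi}{4} - (- \frac{5}{3} - \frac{\pi}{4}) = 0.
So G(y) = \frac{\frac{5 y}{3} - 5}{2 y^{2} + 2} - \operatorname{atan}{\left(2 y \right)}.
Check: d/dy[\frac{\frac{5 y}{3} - 5}{2 y^{2} + 2} - \operatorname{atan}{\left(2 y \right)}] = \frac{- 32 y^{4} + 120 y^{3} - 9 y^{2} + 30 y - 7}{24 y^{6} + 54 y^{4} + 36 y^{2} + 6} = G'(y).

G(y) = \frac{\frac{5 y}{3} - 5}{2 y^{2} + 2} - \operatorname{atan}{\left(2 y \right)}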